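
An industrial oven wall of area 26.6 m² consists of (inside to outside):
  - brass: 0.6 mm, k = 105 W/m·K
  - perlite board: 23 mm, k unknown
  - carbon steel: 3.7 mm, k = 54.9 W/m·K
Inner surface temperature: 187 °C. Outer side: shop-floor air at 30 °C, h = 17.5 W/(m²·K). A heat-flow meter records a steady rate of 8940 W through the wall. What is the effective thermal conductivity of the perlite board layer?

Using the resistance-network approach (series):
R_brass = L/(kA) = 0.0006/(105×26.6) = 2.148×10^-7 K/W
R_carbon steel = L/(kA) = 0.0037/(54.9×26.6) = 2.534×10^-6 K/W
R_outer film = 1/(h_o·A) = 1/(17.5×26.6) = 0.002148 K/W
Sum of known resistances R_other = 0.002151 K/W
Total R = ΔT/Q = 157/8940 = 0.01756 K/W
R_perlite board = R_total − R_other = 0.01541 K/W
k = L/(R·A) = 0.023/(0.01541×26.6)

k ≈ 0.0561 W/(m·K)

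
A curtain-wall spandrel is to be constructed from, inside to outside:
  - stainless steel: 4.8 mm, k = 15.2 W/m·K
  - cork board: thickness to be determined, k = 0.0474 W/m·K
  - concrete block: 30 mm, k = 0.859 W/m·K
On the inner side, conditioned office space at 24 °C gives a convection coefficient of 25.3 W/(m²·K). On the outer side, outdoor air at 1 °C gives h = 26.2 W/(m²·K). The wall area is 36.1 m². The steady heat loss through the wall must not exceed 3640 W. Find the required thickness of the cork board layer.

L ≈ 5.46 mm

Using the resistance-network approach (series):
R_inner film = 1/(h_i·A) = 1/(25.3×36.1) = 0.001095 K/W
R_stainless steel = L/(kA) = 0.0048/(15.2×36.1) = 8.748×10^-6 K/W
R_concrete block = L/(kA) = 0.03/(0.859×36.1) = 9.674×10^-4 K/W
R_outer film = 1/(h_o·A) = 1/(26.2×36.1) = 0.001057 K/W
Sum of the known resistances R_other = 0.003128 K/W
Required total resistance R_tot = ΔT/Q_allow = 23/3640 = 0.006319 K/W
R_cork board = R_tot − R_other = 0.00319 K/W
L = R·k·A = 0.00319×0.0474×36.1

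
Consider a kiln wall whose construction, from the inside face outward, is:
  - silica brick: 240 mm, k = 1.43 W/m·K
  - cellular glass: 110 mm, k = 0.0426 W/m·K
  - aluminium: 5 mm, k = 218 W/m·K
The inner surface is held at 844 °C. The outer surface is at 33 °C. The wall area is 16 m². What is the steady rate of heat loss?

Q ≈ 4720 W

Thermal resistances in series:
R_silica brick = L/(kA) = 0.24/(1.43×16) = 0.01049 K/W
R_cellular glass = L/(kA) = 0.11/(0.0426×16) = 0.1614 K/W
R_aluminium = L/(kA) = 0.005/(218×16) = 1.433×10^-6 K/W
R_total = 0.1719 K/W
Q = ΔT / R_total = 811 / 0.1719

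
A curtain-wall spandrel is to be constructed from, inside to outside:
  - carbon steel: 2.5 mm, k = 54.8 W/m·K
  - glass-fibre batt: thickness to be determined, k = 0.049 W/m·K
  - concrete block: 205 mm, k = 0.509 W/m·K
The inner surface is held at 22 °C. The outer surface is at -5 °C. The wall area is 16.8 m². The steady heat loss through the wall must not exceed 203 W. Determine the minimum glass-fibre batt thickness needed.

L ≈ 89.8 mm

Series thermal resistances:
R_carbon steel = L/(kA) = 0.0025/(54.8×16.8) = 2.716×10^-6 K/W
R_concrete block = L/(kA) = 0.205/(0.509×16.8) = 0.02397 K/W
Sum of the known resistances R_other = 0.02398 K/W
Required total resistance R_tot = ΔT/Q_allow = 27/203 = 0.133 K/W
R_glass-fibre batt = R_tot − R_other = 0.109 K/W
L = R·k·A = 0.109×0.049×16.8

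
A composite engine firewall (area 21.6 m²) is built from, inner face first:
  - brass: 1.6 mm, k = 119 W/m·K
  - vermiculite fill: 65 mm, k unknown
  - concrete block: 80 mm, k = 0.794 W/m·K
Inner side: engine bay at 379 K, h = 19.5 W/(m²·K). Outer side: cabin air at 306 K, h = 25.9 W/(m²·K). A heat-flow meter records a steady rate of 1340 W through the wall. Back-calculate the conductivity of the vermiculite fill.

Series thermal resistances:
R_inner film = 1/(h_i·A) = 1/(19.5×21.6) = 0.002374 K/W
R_brass = L/(kA) = 0.0016/(119×21.6) = 6.225×10^-7 K/W
R_concrete block = L/(kA) = 0.08/(0.794×21.6) = 0.004665 K/W
R_outer film = 1/(h_o·A) = 1/(25.9×21.6) = 0.001788 K/W
Sum of known resistances R_other = 0.008827 K/W
Total R = ΔT/Q = 73/1340 = 0.05448 K/W
R_vermiculite fill = R_total − R_other = 0.04565 K/W
k = L/(R·A) = 0.065/(0.04565×21.6)

k ≈ 0.0659 W/(m·K)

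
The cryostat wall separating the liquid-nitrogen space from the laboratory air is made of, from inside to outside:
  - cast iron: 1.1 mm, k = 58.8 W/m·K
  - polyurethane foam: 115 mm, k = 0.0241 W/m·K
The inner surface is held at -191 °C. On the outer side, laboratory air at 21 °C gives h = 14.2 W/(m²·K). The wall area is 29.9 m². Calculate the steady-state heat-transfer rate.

Q ≈ 1310 W

Model the wall as resistances in series:
R_cast iron = L/(kA) = 0.0011/(58.8×29.9) = 6.257×10^-7 K/W
R_polyurethane foam = L/(kA) = 0.115/(0.0241×29.9) = 0.1596 K/W
R_outer film = 1/(h_o·A) = 1/(14.2×29.9) = 0.002355 K/W
R_total = 0.1619 K/W
Q = ΔT / R_total = 212 / 0.1619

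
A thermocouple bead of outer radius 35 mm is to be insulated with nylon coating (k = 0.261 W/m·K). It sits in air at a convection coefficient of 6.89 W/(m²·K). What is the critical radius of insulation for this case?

r_cr ≈ 75.8 mm

For a sphere r_cr = 2k/h = 2×0.261/6.89
r_cr = 75.8 mm; since the bare radius (35 mm) is below r_cr, adding a thin layer of insulation will *increase* heat loss.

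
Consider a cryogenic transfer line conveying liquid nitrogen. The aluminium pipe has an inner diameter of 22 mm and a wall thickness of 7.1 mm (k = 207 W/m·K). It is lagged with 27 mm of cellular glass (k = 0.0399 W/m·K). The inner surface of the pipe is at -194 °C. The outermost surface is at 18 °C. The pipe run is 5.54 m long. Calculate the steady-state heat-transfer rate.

Cylindrical conduction, so R = ln(r₂/r₁)/(2πkL) per layer, in series:
R_aluminium pipe wall = ln(18.1/11)/(2π×207×5.54) = 6.912×10^-5 K/W
R_cellular glass = ln(45.1/18.1)/(2π×0.0399×5.54) = 0.6573 K/W
R_total = 0.6574 K/W
Q = ΔT/R_total = 212/0.6574

Q ≈ 322 W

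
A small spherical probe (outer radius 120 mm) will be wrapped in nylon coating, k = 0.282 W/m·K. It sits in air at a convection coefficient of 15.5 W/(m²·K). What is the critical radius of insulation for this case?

r_cr ≈ 36.4 mm

For a sphere r_cr = 2k/h = 2×0.282/15.5
r_cr = 36.4 mm; since the bare radius (120 mm) is above r_cr, any added insulation will reduce heat loss.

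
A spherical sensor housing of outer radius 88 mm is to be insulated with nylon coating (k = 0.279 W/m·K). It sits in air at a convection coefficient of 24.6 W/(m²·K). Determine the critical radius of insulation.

For a sphere r_cr = 2k/h = 2×0.279/24.6
r_cr = 22.7 mm; since the bare radius (88 mm) is above r_cr, any added insulation will reduce heat loss.

r_cr ≈ 22.7 mm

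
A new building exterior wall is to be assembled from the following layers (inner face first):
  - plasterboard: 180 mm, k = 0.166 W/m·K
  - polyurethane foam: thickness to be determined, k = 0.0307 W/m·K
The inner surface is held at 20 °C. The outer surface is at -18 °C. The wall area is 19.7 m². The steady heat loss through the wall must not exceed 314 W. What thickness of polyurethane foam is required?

Model the wall as resistances in series:
R_plasterboard = L/(kA) = 0.18/(0.166×19.7) = 0.05504 K/W
Sum of the known resistances R_other = 0.05504 K/W
Required total resistance R_tot = ΔT/Q_allow = 38/314 = 0.121 K/W
R_polyurethane foam = R_tot − R_other = 0.06598 K/W
L = R·k·A = 0.06598×0.0307×19.7

L ≈ 39.9 mm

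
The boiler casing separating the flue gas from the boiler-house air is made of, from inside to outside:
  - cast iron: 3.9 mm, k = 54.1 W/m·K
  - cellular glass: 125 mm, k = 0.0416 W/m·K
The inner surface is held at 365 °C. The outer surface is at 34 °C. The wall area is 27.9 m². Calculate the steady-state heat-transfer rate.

Series thermal resistances:
R_cast iron = L/(kA) = 0.0039/(54.1×27.9) = 2.584×10^-6 K/W
R_cellular glass = L/(kA) = 0.125/(0.0416×27.9) = 0.1077 K/W
R_total = 0.1077 K/W
Q = ΔT / R_total = 331 / 0.1077

Q ≈ 3070 W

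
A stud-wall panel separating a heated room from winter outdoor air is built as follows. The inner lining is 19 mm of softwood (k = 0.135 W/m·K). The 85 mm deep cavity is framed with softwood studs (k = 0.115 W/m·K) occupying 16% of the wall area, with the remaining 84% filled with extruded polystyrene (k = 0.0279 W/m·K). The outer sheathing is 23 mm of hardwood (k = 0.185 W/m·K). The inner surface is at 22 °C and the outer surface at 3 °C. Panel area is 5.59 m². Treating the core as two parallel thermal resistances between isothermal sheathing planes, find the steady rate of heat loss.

Sheathing layers in series; stud and cavity paths in parallel between them.
R_inner = 0.019/(0.135×5.59) = 0.02518 K/W
R_stud  = 0.085/(0.115×0.16×5.59) = 0.8264 K/W
R_cav   = 0.085/(0.0279×0.84×5.59) = 0.6488 K/W
1/R_core = 1/R_stud + 1/R_cav → R_core = 0.3635 K/W
R_outer = 0.023/(0.185×5.59) = 0.02224 K/W
R_total = 0.4109 K/W
Q = ΔT/R_total = 19/0.4109

Q ≈ 46.2 W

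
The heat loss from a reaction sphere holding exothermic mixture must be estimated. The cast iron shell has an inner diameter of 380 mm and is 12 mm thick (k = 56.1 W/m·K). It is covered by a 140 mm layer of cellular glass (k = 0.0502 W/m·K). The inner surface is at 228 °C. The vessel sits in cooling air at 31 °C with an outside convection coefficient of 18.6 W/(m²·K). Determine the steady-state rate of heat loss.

Q ≈ 60.6 W

For a spherical shell R = (1/r₁ − 1/r₂)/(4πk); film R = 1/(h·4πr²). In series:
R_cast iron shell = (1/0.19 − 1/0.202)/(4π×56.1) = 4.435×10^-4 K/W
R_cellular glass = (1/0.202 − 1/0.342)/(4π×0.0502) = 3.212 K/W
R_outer film = 1/(h·4πr_o²) = 1/(18.6×4π×0.342²) = 0.03658 K/W
R_total = 3.249 K/W
Q = ΔT/R_total = 197/3.249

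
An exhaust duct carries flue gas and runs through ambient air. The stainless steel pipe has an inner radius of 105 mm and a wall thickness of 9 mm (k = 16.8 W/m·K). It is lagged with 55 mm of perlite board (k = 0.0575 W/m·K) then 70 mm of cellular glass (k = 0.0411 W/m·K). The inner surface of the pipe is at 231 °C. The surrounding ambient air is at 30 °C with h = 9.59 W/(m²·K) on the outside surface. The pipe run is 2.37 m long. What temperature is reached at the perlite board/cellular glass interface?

T ≈ 143 °C

For a radial system each layer contributes R = ln(r_out/r_in)/(2πkL); films add R = 1/(hA).
R_stainless steel pipe wall = ln(114/105)/(2π×16.8×2.37) = 3.287×10^-4 K/W
R_perlite board = ln(169/114)/(2π×0.0575×2.37) = 0.4598 K/W
R_cellular glass = ln(239/169)/(2π×0.0411×2.37) = 0.5663 K/W
R_outer film = 1/(h_o·2πr_oL) = 1/(9.59×2π×0.239×2.37) = 0.0293 K/W
R_total = 1.056 K/W
Q = ΔT/R_total = 201/1.056
Q = 190 W
T_interface = T_inner − Q·ΣR(inner→interface) = 231 − 190×0.4601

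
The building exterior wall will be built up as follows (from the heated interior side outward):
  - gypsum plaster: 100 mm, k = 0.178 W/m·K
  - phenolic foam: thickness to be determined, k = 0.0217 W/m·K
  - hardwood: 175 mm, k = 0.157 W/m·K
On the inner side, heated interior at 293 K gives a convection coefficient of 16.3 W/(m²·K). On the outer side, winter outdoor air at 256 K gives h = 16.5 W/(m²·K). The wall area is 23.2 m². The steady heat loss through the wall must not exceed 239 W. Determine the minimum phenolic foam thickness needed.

Thermal resistances in series:
R_inner film = 1/(h_i·A) = 1/(16.3×23.2) = 0.002644 K/W
R_gypsum plaster = L/(kA) = 0.1/(0.178×23.2) = 0.02422 K/W
R_hardwood = L/(kA) = 0.175/(0.157×23.2) = 0.04805 K/W
R_outer film = 1/(h_o·A) = 1/(16.5×23.2) = 0.002612 K/W
Sum of the known resistances R_other = 0.07752 K/W
Required total resistance R_tot = ΔT/Q_allow = 37/239 = 0.1548 K/W
R_phenolic foam = R_tot − R_other = 0.07729 K/W
L = R·k·A = 0.07729×0.0217×23.2

L ≈ 38.9 mm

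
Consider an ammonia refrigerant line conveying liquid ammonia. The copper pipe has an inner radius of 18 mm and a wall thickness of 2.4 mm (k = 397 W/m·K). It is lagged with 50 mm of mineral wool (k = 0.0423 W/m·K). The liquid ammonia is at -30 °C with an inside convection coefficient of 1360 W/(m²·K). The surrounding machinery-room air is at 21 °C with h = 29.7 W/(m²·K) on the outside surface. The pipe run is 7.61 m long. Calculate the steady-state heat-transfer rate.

Per-layer cylindrical resistances, series-summed:
R_inner film = 1/(h_i·2πr₁L) = 1/(1360×2π×0.018×7.61) = 8.543×10^-4 K/W
R_copper pipe wall = ln(20.4/18)/(2π×397×7.61) = 6.594×10^-6 K/W
R_mineral wool = ln(70.4/20.4)/(2π×0.0423×7.61) = 0.6124 K/W
R_outer film = 1/(h_o·2πr_oL) = 1/(29.7×2π×0.0704×7.61) = 0.01 K/W
R_total = 0.6233 K/W
Q = ΔT/R_total = 51/0.6233

Q ≈ 81.8 W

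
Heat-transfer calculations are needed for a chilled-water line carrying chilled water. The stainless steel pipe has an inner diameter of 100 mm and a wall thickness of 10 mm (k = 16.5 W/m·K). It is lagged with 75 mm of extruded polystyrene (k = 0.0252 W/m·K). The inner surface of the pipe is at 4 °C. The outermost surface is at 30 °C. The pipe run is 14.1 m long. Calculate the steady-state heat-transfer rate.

Radial resistances (cylindrical: R_cond = ln(r_o/r_i)/(2πkL), R_conv = 1/(h·2πrL)):
R_stainless steel pipe wall = ln(60/50)/(2π×16.5×14.1) = 1.247×10^-4 K/W
R_extruded polystyrene = ln(135/60)/(2π×0.0252×14.1) = 0.3632 K/W
R_total = 0.3634 K/W
Q = ΔT/R_total = 26/0.3634

Q ≈ 71.6 W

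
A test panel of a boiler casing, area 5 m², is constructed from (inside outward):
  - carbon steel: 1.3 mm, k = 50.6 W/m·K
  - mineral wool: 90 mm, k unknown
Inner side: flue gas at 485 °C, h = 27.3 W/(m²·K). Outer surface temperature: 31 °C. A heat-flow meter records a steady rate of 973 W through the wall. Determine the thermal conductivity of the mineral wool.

Model the wall as resistances in series:
R_inner film = 1/(h_i·A) = 1/(27.3×5) = 0.007326 K/W
R_carbon steel = L/(kA) = 0.0013/(50.6×5) = 5.138×10^-6 K/W
Sum of known resistances R_other = 0.007331 K/W
Total R = ΔT/Q = 454/973 = 0.4666 K/W
R_mineral wool = R_total − R_other = 0.4593 K/W
k = L/(R·A) = 0.09/(0.4593×5)

k ≈ 0.0392 W/(m·K)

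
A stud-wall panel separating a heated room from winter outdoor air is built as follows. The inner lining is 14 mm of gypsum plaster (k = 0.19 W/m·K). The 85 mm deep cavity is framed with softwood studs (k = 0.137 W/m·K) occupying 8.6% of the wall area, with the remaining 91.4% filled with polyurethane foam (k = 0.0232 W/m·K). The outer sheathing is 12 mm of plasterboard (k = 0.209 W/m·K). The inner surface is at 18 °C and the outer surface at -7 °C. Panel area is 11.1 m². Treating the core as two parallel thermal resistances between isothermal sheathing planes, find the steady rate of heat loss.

Q ≈ 102 W

Sheathing layers in series; stud and cavity paths in parallel between them.
R_inner = 0.014/(0.19×11.1) = 0.006638 K/W
R_stud  = 0.085/(0.137×0.086×11.1) = 0.6499 K/W
R_cav   = 0.085/(0.0232×0.914×11.1) = 0.3611 K/W
1/R_core = 1/R_stud + 1/R_cav → R_core = 0.2321 K/W
R_outer = 0.012/(0.209×11.1) = 0.005173 K/W
R_total = 0.244 K/W
Q = ΔT/R_total = 25/0.244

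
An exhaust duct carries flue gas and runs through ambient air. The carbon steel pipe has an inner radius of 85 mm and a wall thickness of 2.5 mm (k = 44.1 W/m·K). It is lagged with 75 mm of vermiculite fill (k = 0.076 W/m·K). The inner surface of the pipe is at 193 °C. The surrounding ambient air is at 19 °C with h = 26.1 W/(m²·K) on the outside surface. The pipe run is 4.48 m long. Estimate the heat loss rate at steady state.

Radial resistances (cylindrical: R_cond = ln(r_o/r_i)/(2πkL), R_conv = 1/(h·2πrL)):
R_carbon steel pipe wall = ln(87.5/85)/(2π×44.1×4.48) = 2.335×10^-5 K/W
R_vermiculite fill = ln(162.5/87.5)/(2π×0.076×4.48) = 0.2894 K/W
R_outer film = 1/(h_o·2πr_oL) = 1/(26.1×2π×0.1625×4.48) = 0.008376 K/W
R_total = 0.2978 K/W
Q = ΔT/R_total = 174/0.2978

Q ≈ 584 W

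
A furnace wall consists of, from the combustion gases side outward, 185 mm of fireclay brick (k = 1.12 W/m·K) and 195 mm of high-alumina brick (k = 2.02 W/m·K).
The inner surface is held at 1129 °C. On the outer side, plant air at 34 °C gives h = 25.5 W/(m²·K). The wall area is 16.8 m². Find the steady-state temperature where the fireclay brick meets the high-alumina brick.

T ≈ 528 °C

Series thermal resistances:
R_fireclay brick = L/(kA) = 0.185/(1.12×16.8) = 0.009832 K/W
R_high-alumina brick = L/(kA) = 0.195/(2.02×16.8) = 0.005746 K/W
R_outer film = 1/(h_o·A) = 1/(25.5×16.8) = 0.002334 K/W
R_total = 0.01791 K/W;  Q = ΔT/R_total = 1095/0.01791 = 61130 W
T_interface = T_inner − Q·ΣR(inner→interface) = 1129 − 61100×0.009832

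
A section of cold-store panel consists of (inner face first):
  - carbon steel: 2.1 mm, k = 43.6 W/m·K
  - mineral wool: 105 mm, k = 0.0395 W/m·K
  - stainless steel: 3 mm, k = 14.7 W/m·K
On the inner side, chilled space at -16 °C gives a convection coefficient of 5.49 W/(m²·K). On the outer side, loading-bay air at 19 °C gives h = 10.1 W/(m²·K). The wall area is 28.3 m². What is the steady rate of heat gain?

Q ≈ 337 W

Model the wall as resistances in series:
R_inner film = 1/(h_i·A) = 1/(5.49×28.3) = 0.006436 K/W
R_carbon steel = L/(kA) = 0.0021/(43.6×28.3) = 1.702×10^-6 K/W
R_mineral wool = L/(kA) = 0.105/(0.0395×28.3) = 0.09393 K/W
R_stainless steel = L/(kA) = 0.003/(14.7×28.3) = 7.211×10^-6 K/W
R_outer film = 1/(h_o·A) = 1/(10.1×28.3) = 0.003499 K/W
R_total = 0.1039 K/W
Q = ΔT / R_total = 35 / 0.1039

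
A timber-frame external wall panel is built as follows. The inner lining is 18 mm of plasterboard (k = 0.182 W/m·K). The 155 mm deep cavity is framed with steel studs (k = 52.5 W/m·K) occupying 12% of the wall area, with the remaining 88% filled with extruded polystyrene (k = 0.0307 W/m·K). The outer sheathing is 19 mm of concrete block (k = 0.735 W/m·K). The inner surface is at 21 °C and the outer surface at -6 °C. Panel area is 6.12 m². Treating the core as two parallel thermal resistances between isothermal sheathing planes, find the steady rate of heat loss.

Sheathing layers in series; stud and cavity paths in parallel between them.
R_inner = 0.018/(0.182×6.12) = 0.01616 K/W
R_stud  = 0.155/(52.5×0.12×6.12) = 0.00402 K/W
R_cav   = 0.155/(0.0307×0.88×6.12) = 0.9375 K/W
1/R_core = 1/R_stud + 1/R_cav → R_core = 0.004003 K/W
R_outer = 0.019/(0.735×6.12) = 0.004224 K/W
R_total = 0.02439 K/W
Q = ΔT/R_total = 27/0.02439

Q ≈ 1110 W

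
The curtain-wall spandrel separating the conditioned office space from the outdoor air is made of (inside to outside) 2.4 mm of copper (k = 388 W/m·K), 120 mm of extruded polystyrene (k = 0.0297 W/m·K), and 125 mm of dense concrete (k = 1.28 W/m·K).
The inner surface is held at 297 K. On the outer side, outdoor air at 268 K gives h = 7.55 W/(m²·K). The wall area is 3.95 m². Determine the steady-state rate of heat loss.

Model the wall as resistances in series:
R_copper = L/(kA) = 0.0024/(388×3.95) = 1.566×10^-6 K/W
R_extruded polystyrene = L/(kA) = 0.12/(0.0297×3.95) = 1.023 K/W
R_dense concrete = L/(kA) = 0.125/(1.28×3.95) = 0.02472 K/W
R_outer film = 1/(h_o·A) = 1/(7.55×3.95) = 0.03353 K/W
R_total = 1.081 K/W
Q = ΔT / R_total = 29 / 1.081

Q ≈ 26.8 W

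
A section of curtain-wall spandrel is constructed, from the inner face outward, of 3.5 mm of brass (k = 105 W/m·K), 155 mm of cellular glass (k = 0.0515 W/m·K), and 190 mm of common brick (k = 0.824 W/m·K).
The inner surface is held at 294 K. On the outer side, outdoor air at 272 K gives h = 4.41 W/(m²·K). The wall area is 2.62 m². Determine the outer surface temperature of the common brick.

Thermal resistances in series:
R_brass = L/(kA) = 0.0035/(105×2.62) = 1.272×10^-5 K/W
R_cellular glass = L/(kA) = 0.155/(0.0515×2.62) = 1.149 K/W
R_common brick = L/(kA) = 0.19/(0.824×2.62) = 0.08801 K/W
R_outer film = 1/(h_o·A) = 1/(4.41×2.62) = 0.08655 K/W
R_total = 1.323 K/W;  Q = ΔT/R_total = 22/1.323 = 16.62 W
T_interface = T_inner − Q·ΣR(inner→interface) = 294 − 16.6×1.237

T ≈ 273 K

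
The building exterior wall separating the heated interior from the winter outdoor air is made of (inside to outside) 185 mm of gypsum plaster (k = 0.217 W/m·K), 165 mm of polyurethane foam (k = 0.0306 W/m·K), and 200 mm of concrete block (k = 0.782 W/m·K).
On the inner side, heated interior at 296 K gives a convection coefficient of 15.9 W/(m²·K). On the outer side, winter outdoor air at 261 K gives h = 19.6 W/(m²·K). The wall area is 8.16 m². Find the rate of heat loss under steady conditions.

Thermal resistances in series:
R_inner film = 1/(h_i·A) = 1/(15.9×8.16) = 0.007707 K/W
R_gypsum plaster = L/(kA) = 0.185/(0.217×8.16) = 0.1045 K/W
R_polyurethane foam = L/(kA) = 0.165/(0.0306×8.16) = 0.6608 K/W
R_concrete block = L/(kA) = 0.2/(0.782×8.16) = 0.03134 K/W
R_outer film = 1/(h_o·A) = 1/(19.6×8.16) = 0.006253 K/W
R_total = 0.8106 K/W
Q = ΔT / R_total = 35 / 0.8106

Q ≈ 43.2 W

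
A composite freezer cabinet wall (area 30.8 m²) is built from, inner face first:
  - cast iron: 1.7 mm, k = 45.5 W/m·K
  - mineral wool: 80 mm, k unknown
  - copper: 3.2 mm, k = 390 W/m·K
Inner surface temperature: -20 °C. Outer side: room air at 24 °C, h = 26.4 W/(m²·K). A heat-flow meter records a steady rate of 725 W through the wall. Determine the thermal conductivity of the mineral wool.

k ≈ 0.0437 W/(m·K)

Treating each layer as a thermal resistance in series:
R_cast iron = L/(kA) = 0.0017/(45.5×30.8) = 1.213×10^-6 K/W
R_copper = L/(kA) = 0.0032/(390×30.8) = 2.664×10^-7 K/W
R_outer film = 1/(h_o·A) = 1/(26.4×30.8) = 0.00123 K/W
Sum of known resistances R_other = 0.001231 K/W
Total R = ΔT/Q = 44/725 = 0.06069 K/W
R_mineral wool = R_total − R_other = 0.05946 K/W
k = L/(R·A) = 0.08/(0.05946×30.8)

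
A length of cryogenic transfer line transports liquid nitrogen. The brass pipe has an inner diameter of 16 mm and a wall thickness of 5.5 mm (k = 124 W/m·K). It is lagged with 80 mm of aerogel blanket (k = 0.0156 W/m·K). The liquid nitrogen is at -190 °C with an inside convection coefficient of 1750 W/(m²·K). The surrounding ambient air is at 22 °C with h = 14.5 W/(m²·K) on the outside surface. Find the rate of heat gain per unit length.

q′ ≈ 10.7 W/m

Per-layer cylindrical resistances, series-summed:
R_inner film = 1/(h_i·2πr₁L) = 1/(1750×2π×0.008×1) = 0.01137 K/W
R_brass pipe wall = ln(13.5/8)/(2π×124×1) = 6.716×10^-4 K/W
R_aerogel blanket = ln(93.5/13.5)/(2π×0.0156×1) = 19.74 K/W
R_outer film = 1/(h_o·2πr_oL) = 1/(14.5×2π×0.0935×1) = 0.1174 K/W
R_total = 19.87 K/W
Q = ΔT/R_total = 212/19.87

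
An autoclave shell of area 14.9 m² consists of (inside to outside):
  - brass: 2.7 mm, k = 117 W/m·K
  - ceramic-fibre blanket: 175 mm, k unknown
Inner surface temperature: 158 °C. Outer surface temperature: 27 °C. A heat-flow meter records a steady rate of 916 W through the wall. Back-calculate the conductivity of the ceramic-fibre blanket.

k ≈ 0.0821 W/(m·K)

Using the resistance-network approach (series):
R_brass = L/(kA) = 0.0027/(117×14.9) = 1.549×10^-6 K/W
Sum of known resistances R_other = 1.549×10^-6 K/W
Total R = ΔT/Q = 131/916 = 0.143 K/W
R_ceramic-fibre blanket = R_total − R_other = 0.143 K/W
k = L/(R·A) = 0.175/(0.143×14.9)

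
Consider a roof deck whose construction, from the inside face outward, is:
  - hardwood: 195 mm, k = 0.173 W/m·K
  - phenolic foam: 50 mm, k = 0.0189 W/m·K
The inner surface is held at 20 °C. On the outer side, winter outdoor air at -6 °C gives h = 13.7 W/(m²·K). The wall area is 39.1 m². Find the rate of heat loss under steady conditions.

Series thermal resistances:
R_hardwood = L/(kA) = 0.195/(0.173×39.1) = 0.02883 K/W
R_phenolic foam = L/(kA) = 0.05/(0.0189×39.1) = 0.06766 K/W
R_outer film = 1/(h_o·A) = 1/(13.7×39.1) = 0.001867 K/W
R_total = 0.09835 K/W
Q = ΔT / R_total = 26 / 0.09835

Q ≈ 264 W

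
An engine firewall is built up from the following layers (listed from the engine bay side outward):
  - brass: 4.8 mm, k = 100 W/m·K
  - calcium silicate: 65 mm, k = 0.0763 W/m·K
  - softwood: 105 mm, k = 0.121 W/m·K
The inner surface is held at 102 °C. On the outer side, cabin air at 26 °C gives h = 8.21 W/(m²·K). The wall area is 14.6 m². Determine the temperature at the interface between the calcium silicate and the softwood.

T ≈ 66.8 °C

Treating each layer as a thermal resistance in series:
R_brass = L/(kA) = 0.0048/(100×14.6) = 3.288×10^-6 K/W
R_calcium silicate = L/(kA) = 0.065/(0.0763×14.6) = 0.05835 K/W
R_softwood = L/(kA) = 0.105/(0.121×14.6) = 0.05944 K/W
R_outer film = 1/(h_o·A) = 1/(8.21×14.6) = 0.008343 K/W
R_total = 0.1261 K/W;  Q = ΔT/R_total = 76/0.1261 = 602.5 W
T_interface = T_inner − Q·ΣR(inner→interface) = 102 − 603×0.05835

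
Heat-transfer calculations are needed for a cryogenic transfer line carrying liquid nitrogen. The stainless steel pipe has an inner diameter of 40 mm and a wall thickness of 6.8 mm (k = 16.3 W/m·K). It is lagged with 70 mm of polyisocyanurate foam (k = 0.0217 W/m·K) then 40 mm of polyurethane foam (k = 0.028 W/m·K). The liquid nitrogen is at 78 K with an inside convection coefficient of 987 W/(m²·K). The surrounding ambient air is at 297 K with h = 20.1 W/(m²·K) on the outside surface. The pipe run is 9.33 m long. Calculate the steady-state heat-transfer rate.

Per-layer cylindrical resistances, series-summed:
R_inner film = 1/(h_i·2πr₁L) = 1/(987×2π×0.02×9.33) = 8.642×10^-4 K/W
R_stainless steel pipe wall = ln(26.8/20)/(2π×16.3×9.33) = 3.063×10^-4 K/W
R_polyisocyanurate foam = ln(96.8/26.8)/(2π×0.0217×9.33) = 1.01 K/W
R_polyurethane foam = ln(136.8/96.8)/(2π×0.028×9.33) = 0.2107 K/W
R_outer film = 1/(h_o·2πr_oL) = 1/(20.1×2π×0.1368×9.33) = 0.006204 K/W
R_total = 1.228 K/W
Q = ΔT/R_total = 219/1.228

Q ≈ 178 W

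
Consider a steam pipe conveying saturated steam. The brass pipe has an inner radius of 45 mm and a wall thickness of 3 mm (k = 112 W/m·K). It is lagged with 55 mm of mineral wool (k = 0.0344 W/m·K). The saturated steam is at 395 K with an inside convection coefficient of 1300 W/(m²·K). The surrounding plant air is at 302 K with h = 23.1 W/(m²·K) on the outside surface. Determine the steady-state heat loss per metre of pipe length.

q′ ≈ 25.8 W/m

Cylindrical conduction, so R = ln(r₂/r₁)/(2πkL) per layer, in series:
R_inner film = 1/(h_i·2πr₁L) = 1/(1300×2π×0.045×1) = 0.002721 K/W
R_brass pipe wall = ln(48/45)/(2π×112×1) = 9.171×10^-5 K/W
R_mineral wool = ln(103/48)/(2π×0.0344×1) = 3.533 K/W
R_outer film = 1/(h_o·2πr_oL) = 1/(23.1×2π×0.103×1) = 0.06689 K/W
R_total = 3.602 K/W
Q = ΔT/R_total = 93/3.602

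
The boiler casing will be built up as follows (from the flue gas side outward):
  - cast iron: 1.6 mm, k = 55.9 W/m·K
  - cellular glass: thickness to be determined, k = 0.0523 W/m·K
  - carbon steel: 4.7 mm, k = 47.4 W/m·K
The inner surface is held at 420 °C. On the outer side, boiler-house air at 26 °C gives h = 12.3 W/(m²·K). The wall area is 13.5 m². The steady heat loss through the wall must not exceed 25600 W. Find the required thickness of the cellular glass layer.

Series thermal resistances:
R_cast iron = L/(kA) = 0.0016/(55.9×13.5) = 2.12×10^-6 K/W
R_carbon steel = L/(kA) = 0.0047/(47.4×13.5) = 7.345×10^-6 K/W
R_outer film = 1/(h_o·A) = 1/(12.3×13.5) = 0.006022 K/W
Sum of the known resistances R_other = 0.006032 K/W
Required total resistance R_tot = ΔT/Q_allow = 394/25600 = 0.01539 K/W
R_cellular glass = R_tot − R_other = 0.009359 K/W
L = R·k·A = 0.009359×0.0523×13.5

L ≈ 6.61 mm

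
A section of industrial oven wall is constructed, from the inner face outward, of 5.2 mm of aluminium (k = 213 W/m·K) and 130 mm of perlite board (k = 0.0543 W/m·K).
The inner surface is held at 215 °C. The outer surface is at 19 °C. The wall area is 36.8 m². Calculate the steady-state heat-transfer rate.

Series thermal resistances:
R_aluminium = L/(kA) = 0.0052/(213×36.8) = 6.634×10^-7 K/W
R_perlite board = L/(kA) = 0.13/(0.0543×36.8) = 0.06506 K/W
R_total = 0.06506 K/W
Q = ΔT / R_total = 196 / 0.06506

Q ≈ 3010 W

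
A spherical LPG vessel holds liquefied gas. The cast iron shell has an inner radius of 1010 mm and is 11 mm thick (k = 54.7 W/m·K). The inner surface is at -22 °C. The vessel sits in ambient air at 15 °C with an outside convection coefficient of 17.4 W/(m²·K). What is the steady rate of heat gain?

Radial (spherical) resistances in series:
R_cast iron shell = (1/1.01 − 1/1.021)/(4π×54.7) = 1.552×10^-5 K/W
R_outer film = 1/(h·4πr_o²) = 1/(17.4×4π×1.021²) = 0.004387 K/W
R_total = 0.004403 K/W
Q = ΔT/R_total = 37/0.004403

Q ≈ 8400 W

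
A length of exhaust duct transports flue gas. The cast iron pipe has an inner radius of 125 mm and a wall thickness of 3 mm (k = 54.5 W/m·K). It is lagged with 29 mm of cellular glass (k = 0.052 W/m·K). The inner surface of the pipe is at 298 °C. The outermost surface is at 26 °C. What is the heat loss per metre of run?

Treating each annulus and film as a series resistance:
R_cast iron pipe wall = ln(128/125)/(2π×54.5×1) = 6.926×10^-5 K/W
R_cellular glass = ln(157/128)/(2π×0.052×1) = 0.625 K/W
R_total = 0.6251 K/W
Q = ΔT/R_total = 272/0.6251

q′ ≈ 435 W/m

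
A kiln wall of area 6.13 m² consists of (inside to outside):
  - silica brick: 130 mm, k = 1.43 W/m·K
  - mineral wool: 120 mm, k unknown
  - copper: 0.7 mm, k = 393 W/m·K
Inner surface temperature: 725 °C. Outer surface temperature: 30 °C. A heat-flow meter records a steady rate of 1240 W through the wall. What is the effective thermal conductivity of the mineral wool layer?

k ≈ 0.0359 W/(m·K)

Series thermal resistances:
R_silica brick = L/(kA) = 0.13/(1.43×6.13) = 0.01483 K/W
R_copper = L/(kA) = 0.0007/(393×6.13) = 2.906×10^-7 K/W
Sum of known resistances R_other = 0.01483 K/W
Total R = ΔT/Q = 695/1240 = 0.5605 K/W
R_mineral wool = R_total − R_other = 0.5457 K/W
k = L/(R·A) = 0.12/(0.5457×6.13)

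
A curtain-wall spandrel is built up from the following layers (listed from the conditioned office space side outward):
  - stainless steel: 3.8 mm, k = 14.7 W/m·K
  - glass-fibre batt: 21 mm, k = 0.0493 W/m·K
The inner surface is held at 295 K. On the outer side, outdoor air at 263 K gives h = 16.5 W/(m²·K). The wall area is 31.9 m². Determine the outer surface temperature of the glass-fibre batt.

T ≈ 267 K

Series thermal resistances:
R_stainless steel = L/(kA) = 0.0038/(14.7×31.9) = 8.104×10^-6 K/W
R_glass-fibre batt = L/(kA) = 0.021/(0.0493×31.9) = 0.01335 K/W
R_outer film = 1/(h_o·A) = 1/(16.5×31.9) = 0.0019 K/W
R_total = 0.01526 K/W;  Q = ΔT/R_total = 32/0.01526 = 2097 W
T_interface = T_inner − Q·ΣR(inner→interface) = 295 − 2100×0.01336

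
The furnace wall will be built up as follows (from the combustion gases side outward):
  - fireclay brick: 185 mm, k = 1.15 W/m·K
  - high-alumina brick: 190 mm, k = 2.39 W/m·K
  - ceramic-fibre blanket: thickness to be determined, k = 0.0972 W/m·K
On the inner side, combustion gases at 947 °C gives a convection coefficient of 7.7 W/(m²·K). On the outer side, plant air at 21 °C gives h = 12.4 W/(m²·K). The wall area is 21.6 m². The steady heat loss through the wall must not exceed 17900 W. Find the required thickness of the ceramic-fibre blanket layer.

Thermal resistances in series:
R_inner film = 1/(h_i·A) = 1/(7.7×21.6) = 0.006013 K/W
R_fireclay brick = L/(kA) = 0.185/(1.15×21.6) = 0.007448 K/W
R_high-alumina brick = L/(kA) = 0.19/(2.39×21.6) = 0.00368 K/W
R_outer film = 1/(h_o·A) = 1/(12.4×21.6) = 0.003734 K/W
Sum of the known resistances R_other = 0.02087 K/W
Required total resistance R_tot = ΔT/Q_allow = 926/17900 = 0.05173 K/W
R_ceramic-fibre blanket = R_tot − R_other = 0.03086 K/W
L = R·k·A = 0.03086×0.0972×21.6

L ≈ 64.8 mm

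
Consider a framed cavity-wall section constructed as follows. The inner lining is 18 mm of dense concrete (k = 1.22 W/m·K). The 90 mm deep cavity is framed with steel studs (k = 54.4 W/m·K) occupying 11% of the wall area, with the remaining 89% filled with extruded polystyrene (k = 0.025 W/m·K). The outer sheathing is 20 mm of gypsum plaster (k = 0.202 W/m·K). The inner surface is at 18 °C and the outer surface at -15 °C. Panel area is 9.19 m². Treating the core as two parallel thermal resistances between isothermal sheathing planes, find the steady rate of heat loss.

Q ≈ 2360 W

Sheathing layers in series; stud and cavity paths in parallel between them.
R_inner = 0.018/(1.22×9.19) = 0.001605 K/W
R_stud  = 0.09/(54.4×0.11×9.19) = 0.001637 K/W
R_cav   = 0.09/(0.025×0.89×9.19) = 0.4401 K/W
1/R_core = 1/R_stud + 1/R_cav → R_core = 0.001631 K/W
R_outer = 0.02/(0.202×9.19) = 0.01077 K/W
R_total = 0.01401 K/W
Q = ΔT/R_total = 33/0.01401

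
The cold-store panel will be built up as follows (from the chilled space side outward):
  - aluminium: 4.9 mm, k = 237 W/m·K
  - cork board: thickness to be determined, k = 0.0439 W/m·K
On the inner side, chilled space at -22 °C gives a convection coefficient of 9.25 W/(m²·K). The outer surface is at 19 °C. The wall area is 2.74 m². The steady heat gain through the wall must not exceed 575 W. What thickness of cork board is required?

Thermal resistances in series:
R_inner film = 1/(h_i·A) = 1/(9.25×2.74) = 0.03946 K/W
R_aluminium = L/(kA) = 0.0049/(237×2.74) = 7.546×10^-6 K/W
Sum of the known resistances R_other = 0.03946 K/W
Required total resistance R_tot = ΔT/Q_allow = 41/575 = 0.0713 K/W
R_cork board = R_tot − R_other = 0.03184 K/W
L = R·k·A = 0.03184×0.0439×2.74

L ≈ 3.83 mm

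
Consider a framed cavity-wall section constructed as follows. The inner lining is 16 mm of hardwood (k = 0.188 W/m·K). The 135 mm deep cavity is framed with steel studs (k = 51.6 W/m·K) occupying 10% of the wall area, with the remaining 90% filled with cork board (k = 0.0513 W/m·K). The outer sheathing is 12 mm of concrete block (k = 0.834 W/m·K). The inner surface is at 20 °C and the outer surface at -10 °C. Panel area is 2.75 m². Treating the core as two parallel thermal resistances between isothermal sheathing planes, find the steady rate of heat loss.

Q ≈ 658 W

Sheathing layers in series; stud and cavity paths in parallel between them.
R_inner = 0.016/(0.188×2.75) = 0.03095 K/W
R_stud  = 0.135/(51.6×0.1×2.75) = 0.009514 K/W
R_cav   = 0.135/(0.0513×0.9×2.75) = 1.063 K/W
1/R_core = 1/R_stud + 1/R_cav → R_core = 0.009429 K/W
R_outer = 0.012/(0.834×2.75) = 0.005232 K/W
R_total = 0.04561 K/W
Q = ΔT/R_total = 30/0.04561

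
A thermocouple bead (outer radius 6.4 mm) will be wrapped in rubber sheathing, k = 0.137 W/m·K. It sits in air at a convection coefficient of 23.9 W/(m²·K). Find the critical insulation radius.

For a sphere r_cr = 2k/h = 2×0.137/23.9
r_cr = 11.5 mm; since the bare radius (6.4 mm) is below r_cr, adding a thin layer of insulation will *increase* heat loss.

r_cr ≈ 11.5 mm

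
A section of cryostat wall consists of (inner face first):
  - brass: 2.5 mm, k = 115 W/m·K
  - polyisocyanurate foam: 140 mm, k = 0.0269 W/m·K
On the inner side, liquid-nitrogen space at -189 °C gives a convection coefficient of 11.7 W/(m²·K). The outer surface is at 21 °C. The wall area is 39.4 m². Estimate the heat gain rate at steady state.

Series thermal resistances:
R_inner film = 1/(h_i·A) = 1/(11.7×39.4) = 0.002169 K/W
R_brass = L/(kA) = 0.0025/(115×39.4) = 5.518×10^-7 K/W
R_polyisocyanurate foam = L/(kA) = 0.14/(0.0269×39.4) = 0.1321 K/W
R_total = 0.1343 K/W
Q = ΔT / R_total = 210 / 0.1343

Q ≈ 1560 W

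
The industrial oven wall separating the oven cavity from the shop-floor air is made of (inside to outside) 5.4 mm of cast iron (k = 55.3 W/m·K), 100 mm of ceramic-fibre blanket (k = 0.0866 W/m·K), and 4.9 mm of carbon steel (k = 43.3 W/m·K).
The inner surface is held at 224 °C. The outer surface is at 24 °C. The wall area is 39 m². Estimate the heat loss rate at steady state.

Treating each layer as a thermal resistance in series:
R_cast iron = L/(kA) = 0.0054/(55.3×39) = 2.504×10^-6 K/W
R_ceramic-fibre blanket = L/(kA) = 0.1/(0.0866×39) = 0.02961 K/W
R_carbon steel = L/(kA) = 0.0049/(43.3×39) = 2.902×10^-6 K/W
R_total = 0.02961 K/W
Q = ΔT / R_total = 200 / 0.02961

Q ≈ 6750 W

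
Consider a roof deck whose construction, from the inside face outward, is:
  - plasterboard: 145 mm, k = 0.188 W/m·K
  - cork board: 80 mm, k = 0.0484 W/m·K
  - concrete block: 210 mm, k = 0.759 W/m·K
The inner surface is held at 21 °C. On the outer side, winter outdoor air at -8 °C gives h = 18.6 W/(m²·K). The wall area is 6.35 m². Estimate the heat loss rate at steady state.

Q ≈ 66.9 W

Series thermal resistances:
R_plasterboard = L/(kA) = 0.145/(0.188×6.35) = 0.1215 K/W
R_cork board = L/(kA) = 0.08/(0.0484×6.35) = 0.2603 K/W
R_concrete block = L/(kA) = 0.21/(0.759×6.35) = 0.04357 K/W
R_outer film = 1/(h_o·A) = 1/(18.6×6.35) = 0.008467 K/W
R_total = 0.4338 K/W
Q = ΔT / R_total = 29 / 0.4338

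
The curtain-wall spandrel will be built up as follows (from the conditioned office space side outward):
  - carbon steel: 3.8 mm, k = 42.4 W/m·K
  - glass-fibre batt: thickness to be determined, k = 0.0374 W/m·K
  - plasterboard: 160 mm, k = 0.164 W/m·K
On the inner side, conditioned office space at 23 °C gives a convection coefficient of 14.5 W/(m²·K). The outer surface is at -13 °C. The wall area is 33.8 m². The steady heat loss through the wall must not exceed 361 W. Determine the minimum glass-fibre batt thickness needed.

Thermal resistances in series:
R_inner film = 1/(h_i·A) = 1/(14.5×33.8) = 0.00204 K/W
R_carbon steel = L/(kA) = 0.0038/(42.4×33.8) = 2.652×10^-6 K/W
R_plasterboard = L/(kA) = 0.16/(0.164×33.8) = 0.02886 K/W
Sum of the known resistances R_other = 0.03091 K/W
Required total resistance R_tot = ΔT/Q_allow = 36/361 = 0.09972 K/W
R_glass-fibre batt = R_tot − R_other = 0.06882 K/W
L = R·k·A = 0.06882×0.0374×33.8

L ≈ 87 mm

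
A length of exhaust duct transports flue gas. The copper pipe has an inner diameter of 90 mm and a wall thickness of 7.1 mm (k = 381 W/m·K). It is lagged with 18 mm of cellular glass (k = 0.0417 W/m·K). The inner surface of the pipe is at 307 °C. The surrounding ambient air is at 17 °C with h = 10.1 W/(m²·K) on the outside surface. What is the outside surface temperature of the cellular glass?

T ≈ 65 °C

Treating each annulus and film as a series resistance:
R_copper pipe wall = ln(52.1/45)/(2π×381×1) = 6.12×10^-5 K/W
R_cellular glass = ln(70.1/52.1)/(2π×0.0417×1) = 1.133 K/W
R_outer film = 1/(h_o·2πr_oL) = 1/(10.1×2π×0.0701×1) = 0.2248 K/W
R_total = 1.357 K/W
Q = ΔT/R_total = 290/1.357
Q = 214 W/m
T_interface = T_inner − Q·ΣR(inner→interface) = 307 − 214×1.133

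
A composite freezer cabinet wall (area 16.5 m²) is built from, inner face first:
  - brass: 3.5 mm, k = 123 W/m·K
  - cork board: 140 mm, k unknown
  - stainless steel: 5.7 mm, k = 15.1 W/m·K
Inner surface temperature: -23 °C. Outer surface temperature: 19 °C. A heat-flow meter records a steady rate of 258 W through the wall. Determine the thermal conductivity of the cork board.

Thermal resistances in series:
R_brass = L/(kA) = 0.0035/(123×16.5) = 1.725×10^-6 K/W
R_stainless steel = L/(kA) = 0.0057/(15.1×16.5) = 2.288×10^-5 K/W
Sum of known resistances R_other = 2.46×10^-5 K/W
Total R = ΔT/Q = 42/258 = 0.1628 K/W
R_cork board = R_total − R_other = 0.1628 K/W
k = L/(R·A) = 0.14/(0.1628×16.5)

k ≈ 0.0521 W/(m·K)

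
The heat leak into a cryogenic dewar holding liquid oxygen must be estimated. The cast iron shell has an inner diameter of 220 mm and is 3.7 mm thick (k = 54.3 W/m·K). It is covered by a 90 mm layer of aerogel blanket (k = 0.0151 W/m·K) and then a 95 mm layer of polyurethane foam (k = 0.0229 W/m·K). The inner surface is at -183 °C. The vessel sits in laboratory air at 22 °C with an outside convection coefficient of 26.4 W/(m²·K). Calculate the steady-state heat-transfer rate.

Spherical conduction: R = (1/r_in − 1/r_out)/(4πk) per layer; series-sum.
R_cast iron shell = (1/0.11 − 1/0.1137)/(4π×54.3) = 4.335×10^-4 K/W
R_aerogel blanket = (1/0.1137 − 1/0.2037)/(4π×0.0151) = 20.48 K/W
R_polyurethane foam = (1/0.2037 − 1/0.2987)/(4π×0.0229) = 5.426 K/W
R_outer film = 1/(h·4πr_o²) = 1/(26.4×4π×0.2987²) = 0.03378 K/W
R_total = 25.94 K/W
Q = ΔT/R_total = 205/25.94

Q ≈ 7.9 W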